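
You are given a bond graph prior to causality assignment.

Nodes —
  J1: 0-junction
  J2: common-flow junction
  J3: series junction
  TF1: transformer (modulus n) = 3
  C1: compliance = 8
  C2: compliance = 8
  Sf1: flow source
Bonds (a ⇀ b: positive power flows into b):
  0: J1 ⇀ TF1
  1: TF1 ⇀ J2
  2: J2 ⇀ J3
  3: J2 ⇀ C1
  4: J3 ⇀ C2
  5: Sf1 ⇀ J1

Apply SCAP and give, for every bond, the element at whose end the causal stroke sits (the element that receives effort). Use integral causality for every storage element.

bond 5 →Sf1  (Sf1 (Sf) sets flow on bond)
bond 0 →J1  (closing 0-jn rule on J1)
bond 1 →TF1  (TF1 one-in-one-out from 0)
bond 2 →J2  (common-f at J2 fixed by 1)
bond 3 →J2  (1-jn J2 has f-setter on 1)
bond 4 →J3  (common-f at J3 fixed by 2)

bond 0 →J1
bond 1 →TF1
bond 2 →J2
bond 3 →J2
bond 4 →J3
bond 5 →Sf1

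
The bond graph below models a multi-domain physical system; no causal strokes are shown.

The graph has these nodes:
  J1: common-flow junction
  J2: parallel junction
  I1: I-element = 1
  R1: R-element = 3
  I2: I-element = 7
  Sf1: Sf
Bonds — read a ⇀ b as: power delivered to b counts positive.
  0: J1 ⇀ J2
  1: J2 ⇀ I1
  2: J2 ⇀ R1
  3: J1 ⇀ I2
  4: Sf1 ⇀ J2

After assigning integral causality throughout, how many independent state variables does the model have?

#4 |Sf1  (Sf1 fixes flow; stroke at Sf1)
#1 |I1  (I1 outputs flow p/I1)
#3 |I2  (prefer integral on I2)
#0 |J1  (J1 flow already set via bond 3)
#2 |J2  (only one effort-in slot at J2)

2  (I1, I2 all integral)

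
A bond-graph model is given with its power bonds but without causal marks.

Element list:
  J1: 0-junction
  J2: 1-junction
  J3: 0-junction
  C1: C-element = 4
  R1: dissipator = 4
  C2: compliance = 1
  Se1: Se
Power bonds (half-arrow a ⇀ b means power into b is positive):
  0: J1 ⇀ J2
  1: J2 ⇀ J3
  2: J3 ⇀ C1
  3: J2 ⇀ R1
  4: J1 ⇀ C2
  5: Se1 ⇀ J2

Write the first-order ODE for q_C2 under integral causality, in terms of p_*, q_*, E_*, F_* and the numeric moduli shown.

dq_C2/dt = -E_Se1/4 + q_C1/16 - q_C2/4

bond 5 |J2  (source Se1 imposes e)
bond 2 |J3  (prefer integral on C1)
bond 1 |J2  (J3 effort already set via bond 2)
bond 4 |J1  (C2 outputs effort q/C2)
bond 0 |J2  (0-jn J1 has e-setter on 4)
bond 3 |R1  (J2 needs exactly one f-in)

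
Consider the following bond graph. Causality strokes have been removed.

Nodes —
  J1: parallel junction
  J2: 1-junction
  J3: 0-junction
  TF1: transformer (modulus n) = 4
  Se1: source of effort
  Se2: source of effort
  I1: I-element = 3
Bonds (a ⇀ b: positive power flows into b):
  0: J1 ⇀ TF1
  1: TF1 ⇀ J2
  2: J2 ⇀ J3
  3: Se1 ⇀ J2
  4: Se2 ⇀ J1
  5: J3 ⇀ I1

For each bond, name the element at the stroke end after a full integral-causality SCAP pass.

β3 stroke at J2  (source Se1 imposes e)
β4 stroke at J1  (Se2 (Se) sets effort on bond)
β0 stroke at TF1  (J1 effort already set via bond 4)
β1 stroke at J2  (TF TF1: opposite of bond 0)
β2 stroke at J3  (J2 needs exactly one f-in)
β5 stroke at I1  (common-e at J3 fixed by 2)

bond 0 stroke→TF1
bond 1 stroke→J2
bond 2 stroke→J3
bond 3 stroke→J2
bond 4 stroke→J1
bond 5 stroke→I1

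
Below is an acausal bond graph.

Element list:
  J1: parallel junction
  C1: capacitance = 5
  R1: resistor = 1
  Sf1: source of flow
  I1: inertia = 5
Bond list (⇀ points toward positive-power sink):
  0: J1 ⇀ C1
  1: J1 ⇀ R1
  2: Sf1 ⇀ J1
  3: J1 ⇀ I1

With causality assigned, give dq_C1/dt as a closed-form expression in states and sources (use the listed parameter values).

dq_C1/dt = F_Sf1 - p_I1/5 - q_C1/5

bond 2 |Sf1  (source Sf1 imposes f)
bond 0 |J1  (C1 integral (e out))
bond 1 |R1  (J1: bond 0 brought effort, rest push out)
bond 3 |I1  (J1 effort already set via bond 0)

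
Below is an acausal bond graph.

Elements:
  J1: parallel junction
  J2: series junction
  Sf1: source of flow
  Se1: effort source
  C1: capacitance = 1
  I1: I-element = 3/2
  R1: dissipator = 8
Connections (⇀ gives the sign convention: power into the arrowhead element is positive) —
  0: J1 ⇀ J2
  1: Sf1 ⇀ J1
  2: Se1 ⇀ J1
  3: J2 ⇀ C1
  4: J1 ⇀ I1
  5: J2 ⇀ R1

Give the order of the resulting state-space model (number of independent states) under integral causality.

β1 stroke→Sf1  (Sf1: flow source, stroke at near end)
β2 stroke→J1  (Se1 (Se) sets effort on bond)
β0 stroke→J2  (common-e at J1 fixed by 2)
β4 stroke→I1  (0-jn J1 has e-setter on 2)
β3 stroke→J2  (C1 outputs effort q/C1)
β5 stroke→R1  (J2: last free bond brings flow in)

2  (C1, I1 all integral)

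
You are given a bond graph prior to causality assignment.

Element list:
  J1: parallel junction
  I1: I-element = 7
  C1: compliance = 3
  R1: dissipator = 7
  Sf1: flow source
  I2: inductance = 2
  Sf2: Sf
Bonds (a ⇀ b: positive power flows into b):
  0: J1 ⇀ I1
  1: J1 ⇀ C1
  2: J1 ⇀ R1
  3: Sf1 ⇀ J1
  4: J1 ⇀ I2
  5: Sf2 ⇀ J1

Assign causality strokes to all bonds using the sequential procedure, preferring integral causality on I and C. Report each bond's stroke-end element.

bond 3 stroke→Sf1  (source Sf1 imposes f)
bond 5 stroke→Sf2  (source Sf2 imposes f)
bond 0 stroke→I1  (I1 outputs flow p/I1)
bond 1 stroke→J1  (prefer integral on C1)
bond 2 stroke→R1  (common-e at J1 fixed by 1)
bond 4 stroke→I2  (J1 effort already set via bond 1)

bond 0 →I1
bond 1 →J1
bond 2 →R1
bond 3 →Sf1
bond 4 →I2
bond 5 →Sf2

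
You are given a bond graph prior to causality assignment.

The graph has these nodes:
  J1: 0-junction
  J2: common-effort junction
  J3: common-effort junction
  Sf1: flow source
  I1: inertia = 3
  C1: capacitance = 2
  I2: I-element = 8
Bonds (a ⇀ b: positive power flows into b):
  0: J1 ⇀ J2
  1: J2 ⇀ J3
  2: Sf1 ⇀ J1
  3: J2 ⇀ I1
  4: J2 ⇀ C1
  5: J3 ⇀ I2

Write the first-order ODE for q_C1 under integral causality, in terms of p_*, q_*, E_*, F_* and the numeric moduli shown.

dq_C1/dt = F_Sf1 - p_I1/3 - p_I2/8

#2 |Sf1  (Sf1 (Sf) sets flow on bond)
#0 |J1  (closing 0-jn rule on J1)
#3 |I1  (I1 integral (f out))
#4 |J2  (prefer integral on C1)
#1 |J3  (0-jn J2 has e-setter on 4)
#5 |I2  (common-e at J3 fixed by 1)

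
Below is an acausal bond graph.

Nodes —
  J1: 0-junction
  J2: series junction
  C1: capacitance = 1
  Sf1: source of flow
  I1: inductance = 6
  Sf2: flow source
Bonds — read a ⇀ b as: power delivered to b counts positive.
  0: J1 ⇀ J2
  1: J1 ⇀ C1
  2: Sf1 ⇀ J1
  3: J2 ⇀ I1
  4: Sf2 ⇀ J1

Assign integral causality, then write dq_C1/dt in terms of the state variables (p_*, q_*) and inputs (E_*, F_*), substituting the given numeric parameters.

β2 |Sf1  (Sf1 fixes flow; stroke at Sf1)
β4 |Sf2  (Sf2: flow source, stroke at near end)
β1 |J1  (prefer integral on C1)
β0 |J2  (J1 effort already set via bond 1)
β3 |I1  (J2: last free bond brings flow in)

dq_C1/dt = F_Sf1 + F_Sf2 - p_I1/6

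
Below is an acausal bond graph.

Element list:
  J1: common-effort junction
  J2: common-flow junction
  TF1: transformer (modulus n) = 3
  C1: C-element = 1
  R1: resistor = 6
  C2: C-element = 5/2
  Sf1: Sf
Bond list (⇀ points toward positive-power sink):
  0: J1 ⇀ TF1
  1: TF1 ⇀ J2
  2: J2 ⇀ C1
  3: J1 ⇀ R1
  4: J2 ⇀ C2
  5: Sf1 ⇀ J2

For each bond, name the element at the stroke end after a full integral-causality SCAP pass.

bond 0 →TF1
bond 1 →J2
bond 2 →J2
bond 3 →J1
bond 4 →J2
bond 5 →Sf1

bond 5 →Sf1  (Sf1 fixes flow; stroke at Sf1)
bond 1 →J2  (1-jn J2 has f-setter on 5)
bond 2 →J2  (common-f at J2 fixed by 5)
bond 4 →J2  (J2: bond 5 brought flow, rest push out)
bond 0 →TF1  (TF1 one-in-one-out from 1)
bond 3 →J1  (J1: last free bond brings effort in)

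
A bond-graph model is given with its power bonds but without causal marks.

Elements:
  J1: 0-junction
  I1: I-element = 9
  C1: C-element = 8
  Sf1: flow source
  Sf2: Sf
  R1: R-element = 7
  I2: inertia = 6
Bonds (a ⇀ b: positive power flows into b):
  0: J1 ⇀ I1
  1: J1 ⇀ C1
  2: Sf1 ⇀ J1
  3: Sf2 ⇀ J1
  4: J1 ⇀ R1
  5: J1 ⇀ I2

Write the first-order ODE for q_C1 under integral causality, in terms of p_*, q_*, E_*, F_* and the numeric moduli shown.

b2 stroke at Sf1  (Sf1: flow source, stroke at near end)
b3 stroke at Sf2  (Sf2: flow source, stroke at near end)
b0 stroke at I1  (I1 outputs flow p/I1)
b1 stroke at J1  (prefer integral on C1)
b4 stroke at R1  (common-e at J1 fixed by 1)
b5 stroke at I2  (common-e at J1 fixed by 1)

dq_C1/dt = F_Sf1 + F_Sf2 - p_I1/9 - p_I2/6 - q_C1/56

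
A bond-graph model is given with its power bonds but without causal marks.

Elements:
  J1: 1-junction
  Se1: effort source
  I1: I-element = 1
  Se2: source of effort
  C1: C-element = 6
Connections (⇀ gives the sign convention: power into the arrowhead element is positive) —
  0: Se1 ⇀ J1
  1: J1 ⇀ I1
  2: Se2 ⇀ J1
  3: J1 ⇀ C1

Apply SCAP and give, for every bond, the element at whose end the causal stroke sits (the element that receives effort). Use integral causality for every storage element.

β0 stroke→J1  (Se1 fixes effort; stroke away)
β2 stroke→J1  (source Se2 imposes e)
β1 stroke→I1  (I1: I, integral causality)
β3 stroke→J1  (J1: bond 1 brought flow, rest push out)

#0 |J1
#1 |I1
#2 |J1
#3 |J1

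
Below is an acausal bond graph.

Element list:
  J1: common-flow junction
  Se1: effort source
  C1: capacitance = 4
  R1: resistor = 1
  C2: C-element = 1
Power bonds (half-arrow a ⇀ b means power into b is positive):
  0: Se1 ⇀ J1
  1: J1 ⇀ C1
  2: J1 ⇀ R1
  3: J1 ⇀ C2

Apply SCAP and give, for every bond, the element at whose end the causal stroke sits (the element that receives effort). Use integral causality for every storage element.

bond 0 stroke at J1
bond 1 stroke at J1
bond 2 stroke at R1
bond 3 stroke at J1

b0 stroke→J1  (Se1 fixes effort; stroke away)
b1 stroke→J1  (C1 integral (e out))
b3 stroke→J1  (C2 integral (e out))
b2 stroke→R1  (closing 1-jn rule on J1)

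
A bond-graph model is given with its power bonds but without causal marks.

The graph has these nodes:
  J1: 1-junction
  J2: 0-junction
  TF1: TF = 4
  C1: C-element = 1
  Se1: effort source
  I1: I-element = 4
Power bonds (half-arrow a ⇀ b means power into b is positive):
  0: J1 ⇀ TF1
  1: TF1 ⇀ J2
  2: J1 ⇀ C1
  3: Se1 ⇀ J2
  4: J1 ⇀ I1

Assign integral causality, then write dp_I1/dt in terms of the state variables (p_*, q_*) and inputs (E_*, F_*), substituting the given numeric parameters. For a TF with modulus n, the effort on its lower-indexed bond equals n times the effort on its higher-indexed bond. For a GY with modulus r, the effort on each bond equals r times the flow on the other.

dp_I1/dt = -4*E_Se1 - q_C1

bond 3 stroke at J2  (Se1 (Se) sets effort on bond)
bond 1 stroke at TF1  (common-e at J2 fixed by 3)
bond 0 stroke at J1  (TF1: transformer flips bond 1)
bond 2 stroke at J1  (C1 integral (e out))
bond 4 stroke at I1  (closing 1-jn rule on J1)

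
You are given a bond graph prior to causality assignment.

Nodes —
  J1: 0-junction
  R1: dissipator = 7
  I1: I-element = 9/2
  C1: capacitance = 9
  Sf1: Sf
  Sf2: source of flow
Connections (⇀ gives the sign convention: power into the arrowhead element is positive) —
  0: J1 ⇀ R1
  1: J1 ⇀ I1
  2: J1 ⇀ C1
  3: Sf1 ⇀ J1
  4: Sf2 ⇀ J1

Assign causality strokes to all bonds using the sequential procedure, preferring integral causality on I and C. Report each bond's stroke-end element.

β0 →R1
β1 →I1
β2 →J1
β3 →Sf1
β4 →Sf2

#3 stroke at Sf1  (Sf1: flow source, stroke at near end)
#4 stroke at Sf2  (source Sf2 imposes f)
#1 stroke at I1  (prefer integral on I1)
#2 stroke at J1  (prefer integral on C1)
#0 stroke at R1  (common-e at J1 fixed by 2)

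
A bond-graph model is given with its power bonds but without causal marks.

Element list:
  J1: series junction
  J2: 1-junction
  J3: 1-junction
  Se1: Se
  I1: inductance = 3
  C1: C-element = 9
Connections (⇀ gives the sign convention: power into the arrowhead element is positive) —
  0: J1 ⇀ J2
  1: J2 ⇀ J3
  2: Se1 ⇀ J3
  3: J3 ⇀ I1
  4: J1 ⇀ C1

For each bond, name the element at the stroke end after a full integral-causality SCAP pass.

b2 |J3  (source Se1 imposes e)
b3 |I1  (I1 outputs flow p/I1)
b1 |J3  (J3 flow already set via bond 3)
b0 |J2  (J2 flow already set via bond 1)
b4 |J1  (J1: bond 0 brought flow, rest push out)

β0 →J2
β1 →J3
β2 →J3
β3 →I1
β4 →J1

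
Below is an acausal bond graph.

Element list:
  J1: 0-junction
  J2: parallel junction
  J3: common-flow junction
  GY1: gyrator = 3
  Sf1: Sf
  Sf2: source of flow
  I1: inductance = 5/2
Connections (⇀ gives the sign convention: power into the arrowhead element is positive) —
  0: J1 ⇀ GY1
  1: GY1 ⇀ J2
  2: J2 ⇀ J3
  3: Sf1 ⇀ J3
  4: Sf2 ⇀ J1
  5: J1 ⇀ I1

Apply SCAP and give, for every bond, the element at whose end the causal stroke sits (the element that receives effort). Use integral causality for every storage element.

b3 |Sf1  (Sf1: flow source, stroke at near end)
b4 |Sf2  (Sf2 fixes flow; stroke at Sf2)
b2 |J3  (J3 flow already set via bond 3)
b1 |J2  (J2 needs exactly one e-in)
b0 |J1  (GY1 both-in/both-out from 1)
b5 |I1  (common-e at J1 fixed by 0)

β0 →J1
β1 →J2
β2 →J3
β3 →Sf1
β4 →Sf2
β5 →I1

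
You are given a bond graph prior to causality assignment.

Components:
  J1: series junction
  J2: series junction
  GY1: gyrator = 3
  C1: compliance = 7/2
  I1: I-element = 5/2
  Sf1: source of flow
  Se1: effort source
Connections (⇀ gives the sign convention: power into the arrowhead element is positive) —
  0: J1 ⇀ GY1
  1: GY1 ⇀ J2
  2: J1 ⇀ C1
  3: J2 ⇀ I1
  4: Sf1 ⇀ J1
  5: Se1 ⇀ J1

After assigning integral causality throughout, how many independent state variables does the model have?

b4 |Sf1  (Sf1 (Sf) sets flow on bond)
b5 |J1  (source Se1 imposes e)
b0 |J1  (1-jn J1 has f-setter on 4)
b2 |J1  (J1 flow already set via bond 4)
b1 |J2  (GY1 both-in/both-out from 0)
b3 |I1  (closing 1-jn rule on J2)

2  (C1, I1 all integral)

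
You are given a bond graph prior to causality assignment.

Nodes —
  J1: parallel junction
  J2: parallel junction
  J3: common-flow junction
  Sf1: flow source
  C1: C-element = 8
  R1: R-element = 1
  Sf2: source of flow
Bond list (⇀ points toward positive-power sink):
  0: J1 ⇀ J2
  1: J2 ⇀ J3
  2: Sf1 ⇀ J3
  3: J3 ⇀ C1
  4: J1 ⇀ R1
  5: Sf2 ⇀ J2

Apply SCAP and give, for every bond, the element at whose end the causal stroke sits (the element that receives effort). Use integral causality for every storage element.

β0 |J2
β1 |J3
β2 |Sf1
β3 |J3
β4 |J1
β5 |Sf2

bond 2 stroke→Sf1  (Sf1 (Sf) sets flow on bond)
bond 5 stroke→Sf2  (Sf2 fixes flow; stroke at Sf2)
bond 1 stroke→J3  (J3: bond 2 brought flow, rest push out)
bond 3 stroke→J3  (J3 flow already set via bond 2)
bond 0 stroke→J2  (closing 0-jn rule on J2)
bond 4 stroke→J1  (J1 needs exactly one e-in)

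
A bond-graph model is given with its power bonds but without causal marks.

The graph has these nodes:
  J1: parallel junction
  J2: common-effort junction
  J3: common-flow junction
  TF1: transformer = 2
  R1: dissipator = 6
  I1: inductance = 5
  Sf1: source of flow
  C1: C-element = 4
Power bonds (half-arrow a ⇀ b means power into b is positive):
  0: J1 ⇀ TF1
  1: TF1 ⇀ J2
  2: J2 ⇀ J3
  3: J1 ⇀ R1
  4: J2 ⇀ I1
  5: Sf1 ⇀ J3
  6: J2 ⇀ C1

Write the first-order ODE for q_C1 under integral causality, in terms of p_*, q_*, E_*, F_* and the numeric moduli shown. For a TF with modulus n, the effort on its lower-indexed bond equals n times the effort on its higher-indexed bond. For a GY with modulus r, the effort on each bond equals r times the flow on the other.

β5 stroke→Sf1  (Sf1 (Sf) sets flow on bond)
β2 stroke→J3  (J3: bond 5 brought flow, rest push out)
β4 stroke→I1  (prefer integral on I1)
β6 stroke→J2  (C1 integral (e out))
β1 stroke→TF1  (common-e at J2 fixed by 6)
β0 stroke→J1  (through TF1, causality passes straight; one stroke at TF1)
β3 stroke→R1  (J1: bond 0 brought effort, rest push out)

dq_C1/dt = -F_Sf1 - p_I1/5 - q_C1/6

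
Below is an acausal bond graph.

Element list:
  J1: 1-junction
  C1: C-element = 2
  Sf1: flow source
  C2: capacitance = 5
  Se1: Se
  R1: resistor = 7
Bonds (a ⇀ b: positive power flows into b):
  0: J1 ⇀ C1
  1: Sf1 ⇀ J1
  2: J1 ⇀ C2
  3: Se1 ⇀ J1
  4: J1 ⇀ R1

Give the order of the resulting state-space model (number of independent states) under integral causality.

2  (C1, C2 all integral)

bond 1 →Sf1  (Sf1 fixes flow; stroke at Sf1)
bond 3 →J1  (Se1 (Se) sets effort on bond)
bond 0 →J1  (J1: bond 1 brought flow, rest push out)
bond 2 →J1  (1-jn J1 has f-setter on 1)
bond 4 →J1  (1-jn J1 has f-setter on 1)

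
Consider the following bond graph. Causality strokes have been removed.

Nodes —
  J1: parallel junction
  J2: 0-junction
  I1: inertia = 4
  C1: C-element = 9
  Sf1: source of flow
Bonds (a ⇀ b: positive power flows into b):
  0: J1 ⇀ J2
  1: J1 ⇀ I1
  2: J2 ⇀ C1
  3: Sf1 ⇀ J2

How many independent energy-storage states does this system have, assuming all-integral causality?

2  (C1, I1 all integral)

b3 stroke→Sf1  (Sf1: flow source, stroke at near end)
b1 stroke→I1  (prefer integral on I1)
b0 stroke→J1  (J1 needs exactly one e-in)
b2 stroke→J2  (only one effort-in slot at J2)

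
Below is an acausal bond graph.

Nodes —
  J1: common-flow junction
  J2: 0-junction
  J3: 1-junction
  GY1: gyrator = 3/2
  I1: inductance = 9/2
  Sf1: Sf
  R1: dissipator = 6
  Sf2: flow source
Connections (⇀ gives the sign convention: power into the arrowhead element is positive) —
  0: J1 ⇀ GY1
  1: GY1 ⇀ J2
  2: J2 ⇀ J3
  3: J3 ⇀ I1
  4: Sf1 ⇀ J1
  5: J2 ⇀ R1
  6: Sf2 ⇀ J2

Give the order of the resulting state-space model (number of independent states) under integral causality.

1  (I1 all integral)

bond 4 stroke at Sf1  (Sf1 fixes flow; stroke at Sf1)
bond 6 stroke at Sf2  (Sf2 (Sf) sets flow on bond)
bond 0 stroke at J1  (J1: bond 4 brought flow, rest push out)
bond 1 stroke at J2  (GY1 both-in/both-out from 0)
bond 2 stroke at J3  (J2 effort already set via bond 1)
bond 5 stroke at R1  (J2: bond 1 brought effort, rest push out)
bond 3 stroke at I1  (J3 needs exactly one f-in)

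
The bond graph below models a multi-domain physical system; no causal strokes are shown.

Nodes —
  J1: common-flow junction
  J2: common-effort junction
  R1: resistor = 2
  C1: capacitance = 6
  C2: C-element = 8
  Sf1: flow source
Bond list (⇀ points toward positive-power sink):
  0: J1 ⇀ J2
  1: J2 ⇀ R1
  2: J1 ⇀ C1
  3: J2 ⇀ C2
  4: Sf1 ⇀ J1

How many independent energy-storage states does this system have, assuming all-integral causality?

2  (C1, C2 all integral)

bond 4 →Sf1  (Sf1: flow source, stroke at near end)
bond 0 →J1  (J1: bond 4 brought flow, rest push out)
bond 2 →J1  (J1 flow already set via bond 4)
bond 3 →J2  (C2 outputs effort q/C2)
bond 1 →R1  (common-e at J2 fixed by 3)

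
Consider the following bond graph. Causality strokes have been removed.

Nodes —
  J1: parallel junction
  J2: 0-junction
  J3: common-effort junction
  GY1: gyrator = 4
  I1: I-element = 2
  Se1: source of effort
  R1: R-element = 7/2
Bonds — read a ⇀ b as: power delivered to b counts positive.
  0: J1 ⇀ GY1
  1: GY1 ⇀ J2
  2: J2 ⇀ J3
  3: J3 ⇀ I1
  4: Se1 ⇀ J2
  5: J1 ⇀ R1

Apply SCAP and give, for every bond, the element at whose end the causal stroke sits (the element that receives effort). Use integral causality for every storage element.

β0 stroke→GY1
β1 stroke→GY1
β2 stroke→J3
β3 stroke→I1
β4 stroke→J2
β5 stroke→J1

bond 4 |J2  (Se1 (Se) sets effort on bond)
bond 1 |GY1  (common-e at J2 fixed by 4)
bond 2 |J3  (J2: bond 4 brought effort, rest push out)
bond 3 |I1  (common-e at J3 fixed by 2)
bond 0 |GY1  (GY GY1: same side as bond 1)
bond 5 |J1  (J1 needs exactly one e-in)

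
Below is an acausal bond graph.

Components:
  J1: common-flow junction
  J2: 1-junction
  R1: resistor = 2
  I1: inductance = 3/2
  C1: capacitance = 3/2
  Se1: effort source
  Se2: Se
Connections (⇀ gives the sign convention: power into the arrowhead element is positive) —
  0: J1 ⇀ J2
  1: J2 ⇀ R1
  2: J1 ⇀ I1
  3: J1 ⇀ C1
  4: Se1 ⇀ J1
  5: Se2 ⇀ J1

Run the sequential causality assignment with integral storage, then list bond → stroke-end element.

β4 stroke at J1  (source Se1 imposes e)
β5 stroke at J1  (source Se2 imposes e)
β2 stroke at I1  (I1 outputs flow p/I1)
β0 stroke at J1  (common-f at J1 fixed by 2)
β3 stroke at J1  (J1: bond 2 brought flow, rest push out)
β1 stroke at J2  (1-jn J2 has f-setter on 0)

#0 →J1
#1 →J2
#2 →I1
#3 →J1
#4 →J1
#5 →J1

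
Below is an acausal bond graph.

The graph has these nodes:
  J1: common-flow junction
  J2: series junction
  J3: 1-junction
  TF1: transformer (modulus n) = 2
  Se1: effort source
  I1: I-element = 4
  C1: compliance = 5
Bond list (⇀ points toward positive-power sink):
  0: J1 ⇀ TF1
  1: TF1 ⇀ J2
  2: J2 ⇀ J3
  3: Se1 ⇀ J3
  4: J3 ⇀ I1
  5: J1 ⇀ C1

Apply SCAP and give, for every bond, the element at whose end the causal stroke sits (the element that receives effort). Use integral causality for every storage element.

bond 3 stroke→J3  (Se1 (Se) sets effort on bond)
bond 4 stroke→I1  (I1 outputs flow p/I1)
bond 2 stroke→J3  (J3 flow already set via bond 4)
bond 1 stroke→J2  (common-f at J2 fixed by 2)
bond 0 stroke→TF1  (TF1: transformer flips bond 1)
bond 5 stroke→J1  (J1: bond 0 brought flow, rest push out)

β0 stroke→TF1
β1 stroke→J2
β2 stroke→J3
β3 stroke→J3
β4 stroke→I1
β5 stroke→J1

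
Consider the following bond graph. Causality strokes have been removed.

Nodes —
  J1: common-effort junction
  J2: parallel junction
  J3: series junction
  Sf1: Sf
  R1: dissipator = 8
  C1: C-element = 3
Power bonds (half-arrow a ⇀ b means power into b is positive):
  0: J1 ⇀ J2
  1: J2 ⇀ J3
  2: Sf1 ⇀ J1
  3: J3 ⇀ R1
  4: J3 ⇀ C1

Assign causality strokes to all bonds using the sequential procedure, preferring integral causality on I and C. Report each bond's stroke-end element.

b2 →Sf1  (source Sf1 imposes f)
b0 →J1  (J1: last free bond brings effort in)
b1 →J2  (J2: last free bond brings effort in)
b3 →J3  (common-f at J3 fixed by 1)
b4 →J3  (J3 flow already set via bond 1)

#0 →J1
#1 →J2
#2 →Sf1
#3 →J3
#4 →J3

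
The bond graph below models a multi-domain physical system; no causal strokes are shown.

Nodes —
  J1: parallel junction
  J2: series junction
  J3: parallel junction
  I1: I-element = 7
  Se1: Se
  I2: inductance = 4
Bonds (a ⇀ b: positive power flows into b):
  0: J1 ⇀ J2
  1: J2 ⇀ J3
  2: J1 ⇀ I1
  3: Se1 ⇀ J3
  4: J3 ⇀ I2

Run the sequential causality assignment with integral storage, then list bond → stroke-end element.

#0 stroke→J1
#1 stroke→J2
#2 stroke→I1
#3 stroke→J3
#4 stroke→I2

b3 |J3  (source Se1 imposes e)
b1 |J2  (0-jn J3 has e-setter on 3)
b4 |I2  (J3 effort already set via bond 3)
b0 |J1  (closing 1-jn rule on J2)
b2 |I1  (J1: bond 0 brought effort, rest push out)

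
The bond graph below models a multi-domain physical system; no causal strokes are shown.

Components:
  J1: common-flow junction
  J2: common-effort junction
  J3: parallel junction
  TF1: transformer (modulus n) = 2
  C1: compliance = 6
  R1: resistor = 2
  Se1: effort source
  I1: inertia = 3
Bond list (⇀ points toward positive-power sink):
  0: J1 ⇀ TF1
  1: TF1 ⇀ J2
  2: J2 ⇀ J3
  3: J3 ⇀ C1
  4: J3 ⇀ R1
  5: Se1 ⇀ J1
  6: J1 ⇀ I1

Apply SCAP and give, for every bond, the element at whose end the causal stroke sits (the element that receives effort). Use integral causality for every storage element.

bond 0 →J1
bond 1 →TF1
bond 2 →J2
bond 3 →J3
bond 4 →R1
bond 5 →J1
bond 6 →I1

bond 5 stroke at J1  (Se1 (Se) sets effort on bond)
bond 3 stroke at J3  (prefer integral on C1)
bond 2 stroke at J2  (common-e at J3 fixed by 3)
bond 4 stroke at R1  (J3 effort already set via bond 3)
bond 1 stroke at TF1  (0-jn J2 has e-setter on 2)
bond 0 stroke at J1  (through TF1, causality passes straight; one stroke at TF1)
bond 6 stroke at I1  (only one flow-in slot at J1)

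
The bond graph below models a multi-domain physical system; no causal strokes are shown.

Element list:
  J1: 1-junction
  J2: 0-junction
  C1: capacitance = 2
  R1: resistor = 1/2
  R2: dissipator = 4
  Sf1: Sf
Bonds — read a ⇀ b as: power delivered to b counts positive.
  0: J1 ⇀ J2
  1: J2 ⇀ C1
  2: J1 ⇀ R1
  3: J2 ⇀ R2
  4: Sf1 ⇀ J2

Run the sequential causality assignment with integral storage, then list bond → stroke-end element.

b4 →Sf1  (source Sf1 imposes f)
b1 →J2  (prefer integral on C1)
b0 →J1  (J2 effort already set via bond 1)
b3 →R2  (common-e at J2 fixed by 1)
b2 →R1  (J1 needs exactly one f-in)

#0 stroke at J1
#1 stroke at J2
#2 stroke at R1
#3 stroke at R2
#4 stroke at Sf1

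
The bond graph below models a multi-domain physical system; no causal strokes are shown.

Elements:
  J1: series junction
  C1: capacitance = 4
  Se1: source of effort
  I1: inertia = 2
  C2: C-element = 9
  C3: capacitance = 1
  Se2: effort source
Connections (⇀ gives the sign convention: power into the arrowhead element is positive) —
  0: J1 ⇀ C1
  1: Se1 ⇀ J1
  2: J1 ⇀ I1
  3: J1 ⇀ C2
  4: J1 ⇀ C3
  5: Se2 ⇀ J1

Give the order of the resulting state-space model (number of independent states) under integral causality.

4  (C1, C2, C3, I1 all integral)

β1 →J1  (source Se1 imposes e)
β5 →J1  (Se2 (Se) sets effort on bond)
β0 →J1  (prefer integral on C1)
β2 →I1  (I1 outputs flow p/I1)
β3 →J1  (J1 flow already set via bond 2)
β4 →J1  (common-f at J1 fixed by 2)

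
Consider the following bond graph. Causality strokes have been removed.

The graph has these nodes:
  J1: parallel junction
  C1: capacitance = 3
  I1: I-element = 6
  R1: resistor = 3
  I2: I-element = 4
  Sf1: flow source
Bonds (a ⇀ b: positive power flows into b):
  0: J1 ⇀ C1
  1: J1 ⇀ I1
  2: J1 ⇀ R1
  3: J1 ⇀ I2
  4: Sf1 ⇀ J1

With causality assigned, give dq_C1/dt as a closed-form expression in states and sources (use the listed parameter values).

dq_C1/dt = F_Sf1 - p_I1/6 - p_I2/4 - q_C1/9

#4 |Sf1  (source Sf1 imposes f)
#0 |J1  (C1 outputs effort q/C1)
#1 |I1  (J1 effort already set via bond 0)
#2 |R1  (J1: bond 0 brought effort, rest push out)
#3 |I2  (common-e at J1 fixed by 0)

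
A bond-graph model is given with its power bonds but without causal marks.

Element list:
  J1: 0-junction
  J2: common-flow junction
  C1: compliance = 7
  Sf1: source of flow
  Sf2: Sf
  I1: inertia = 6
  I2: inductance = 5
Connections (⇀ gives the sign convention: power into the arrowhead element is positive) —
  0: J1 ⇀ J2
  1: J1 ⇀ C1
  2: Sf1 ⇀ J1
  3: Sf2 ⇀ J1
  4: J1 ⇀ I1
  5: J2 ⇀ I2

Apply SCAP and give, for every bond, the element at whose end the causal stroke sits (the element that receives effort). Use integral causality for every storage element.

b2 stroke at Sf1  (source Sf1 imposes f)
b3 stroke at Sf2  (Sf2 (Sf) sets flow on bond)
b1 stroke at J1  (C1 integral (e out))
b0 stroke at J2  (common-e at J1 fixed by 1)
b4 stroke at I1  (J1 effort already set via bond 1)
b5 stroke at I2  (J2 needs exactly one f-in)

#0 →J2
#1 →J1
#2 →Sf1
#3 →Sf2
#4 →I1
#5 →I2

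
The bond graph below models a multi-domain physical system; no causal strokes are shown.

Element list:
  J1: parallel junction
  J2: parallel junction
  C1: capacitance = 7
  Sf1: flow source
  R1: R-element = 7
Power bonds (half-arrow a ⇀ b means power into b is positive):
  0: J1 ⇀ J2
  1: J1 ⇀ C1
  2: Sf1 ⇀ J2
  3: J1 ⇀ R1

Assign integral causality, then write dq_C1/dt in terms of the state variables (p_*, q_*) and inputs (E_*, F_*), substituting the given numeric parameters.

dq_C1/dt = F_Sf1 - q_C1/49

bond 2 stroke at Sf1  (Sf1 (Sf) sets flow on bond)
bond 0 stroke at J2  (closing 0-jn rule on J2)
bond 1 stroke at J1  (C1 outputs effort q/C1)
bond 3 stroke at R1  (common-e at J1 fixed by 1)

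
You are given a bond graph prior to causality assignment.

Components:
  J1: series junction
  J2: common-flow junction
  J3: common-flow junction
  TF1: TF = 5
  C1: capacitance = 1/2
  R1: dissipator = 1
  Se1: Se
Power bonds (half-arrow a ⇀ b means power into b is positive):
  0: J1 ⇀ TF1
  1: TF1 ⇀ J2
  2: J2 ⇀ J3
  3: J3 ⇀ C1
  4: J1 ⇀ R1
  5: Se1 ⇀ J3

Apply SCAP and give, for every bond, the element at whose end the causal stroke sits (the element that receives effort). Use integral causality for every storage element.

β5 stroke at J3  (Se1: effort source, stroke at far end)
β3 stroke at J3  (C1 integral (e out))
β2 stroke at J2  (closing 1-jn rule on J3)
β1 stroke at TF1  (only one flow-in slot at J2)
β0 stroke at J1  (through TF1, causality passes straight; one stroke at TF1)
β4 stroke at R1  (closing 1-jn rule on J1)

#0 →J1
#1 →TF1
#2 →J2
#3 →J3
#4 →R1
#5 →J3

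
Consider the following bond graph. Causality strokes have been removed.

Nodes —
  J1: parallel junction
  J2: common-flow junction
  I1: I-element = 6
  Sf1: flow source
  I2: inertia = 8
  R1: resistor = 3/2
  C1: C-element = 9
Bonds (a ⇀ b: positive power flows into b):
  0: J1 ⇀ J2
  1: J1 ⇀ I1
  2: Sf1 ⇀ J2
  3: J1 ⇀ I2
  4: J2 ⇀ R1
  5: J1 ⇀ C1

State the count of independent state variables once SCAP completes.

β2 →Sf1  (Sf1 fixes flow; stroke at Sf1)
β0 →J2  (J2: bond 2 brought flow, rest push out)
β4 →J2  (J2: bond 2 brought flow, rest push out)
β1 →I1  (I1 outputs flow p/I1)
β3 →I2  (prefer integral on I2)
β5 →J1  (J1: last free bond brings effort in)

3  (C1, I1, I2 all integral)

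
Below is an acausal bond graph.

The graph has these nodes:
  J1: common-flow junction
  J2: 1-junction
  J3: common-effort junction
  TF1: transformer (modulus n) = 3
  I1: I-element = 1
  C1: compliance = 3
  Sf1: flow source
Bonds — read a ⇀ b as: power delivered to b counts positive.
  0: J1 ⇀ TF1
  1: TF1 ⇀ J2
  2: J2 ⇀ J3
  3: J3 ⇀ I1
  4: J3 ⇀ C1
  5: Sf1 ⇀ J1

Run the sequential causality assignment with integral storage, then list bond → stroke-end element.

#5 stroke→Sf1  (Sf1 fixes flow; stroke at Sf1)
#0 stroke→J1  (common-f at J1 fixed by 5)
#1 stroke→TF1  (through TF1, causality passes straight; one stroke at TF1)
#2 stroke→J2  (J2 flow already set via bond 1)
#3 stroke→I1  (I1 integral (f out))
#4 stroke→J3  (J3 needs exactly one e-in)

b0 |J1
b1 |TF1
b2 |J2
b3 |I1
b4 |J3
b5 |Sf1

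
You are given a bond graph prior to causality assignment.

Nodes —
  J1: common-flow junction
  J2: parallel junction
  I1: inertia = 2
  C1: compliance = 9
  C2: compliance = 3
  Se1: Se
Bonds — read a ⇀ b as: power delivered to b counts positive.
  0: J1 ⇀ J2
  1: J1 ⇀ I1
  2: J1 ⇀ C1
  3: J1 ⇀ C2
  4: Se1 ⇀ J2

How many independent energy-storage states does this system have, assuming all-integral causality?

bond 4 stroke→J2  (Se1 (Se) sets effort on bond)
bond 0 stroke→J1  (J2: bond 4 brought effort, rest push out)
bond 1 stroke→I1  (I1 integral (f out))
bond 2 stroke→J1  (J1 flow already set via bond 1)
bond 3 stroke→J1  (J1: bond 1 brought flow, rest push out)

3  (C1, C2, I1 all integral)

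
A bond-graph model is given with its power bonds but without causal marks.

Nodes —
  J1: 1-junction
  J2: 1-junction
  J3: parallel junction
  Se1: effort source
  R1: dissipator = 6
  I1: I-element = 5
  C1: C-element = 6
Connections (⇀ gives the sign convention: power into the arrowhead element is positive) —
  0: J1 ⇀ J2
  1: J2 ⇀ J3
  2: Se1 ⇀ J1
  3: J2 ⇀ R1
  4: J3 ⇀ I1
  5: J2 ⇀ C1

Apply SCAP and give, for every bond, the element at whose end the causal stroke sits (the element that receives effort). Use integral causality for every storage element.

β0 stroke→J2
β1 stroke→J3
β2 stroke→J1
β3 stroke→J2
β4 stroke→I1
β5 stroke→J2

bond 2 |J1  (Se1: effort source, stroke at far end)
bond 0 |J2  (only one flow-in slot at J1)
bond 4 |I1  (I1 outputs flow p/I1)
bond 1 |J3  (J3: last free bond brings effort in)
bond 3 |J2  (common-f at J2 fixed by 1)
bond 5 |J2  (common-f at J2 fixed by 1)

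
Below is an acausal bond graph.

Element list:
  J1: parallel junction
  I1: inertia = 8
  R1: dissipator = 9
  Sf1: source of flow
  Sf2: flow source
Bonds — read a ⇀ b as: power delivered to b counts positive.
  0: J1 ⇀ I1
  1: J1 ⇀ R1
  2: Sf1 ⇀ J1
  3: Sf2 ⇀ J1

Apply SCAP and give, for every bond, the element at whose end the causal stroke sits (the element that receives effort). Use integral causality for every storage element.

bond 0 |I1
bond 1 |J1
bond 2 |Sf1
bond 3 |Sf2

β2 stroke→Sf1  (Sf1 (Sf) sets flow on bond)
β3 stroke→Sf2  (Sf2 fixes flow; stroke at Sf2)
β0 stroke→I1  (I1 outputs flow p/I1)
β1 stroke→J1  (J1: last free bond brings effort in)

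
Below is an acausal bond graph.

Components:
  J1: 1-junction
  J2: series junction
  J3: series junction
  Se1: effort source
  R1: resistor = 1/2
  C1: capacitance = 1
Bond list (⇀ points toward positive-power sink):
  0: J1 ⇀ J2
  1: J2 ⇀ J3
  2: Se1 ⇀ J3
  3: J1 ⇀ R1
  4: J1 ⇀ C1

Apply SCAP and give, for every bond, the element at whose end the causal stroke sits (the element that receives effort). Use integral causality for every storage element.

bond 2 stroke→J3  (Se1 fixes effort; stroke away)
bond 1 stroke→J2  (J3 needs exactly one f-in)
bond 0 stroke→J1  (J2: last free bond brings flow in)
bond 4 stroke→J1  (C1: C, integral causality)
bond 3 stroke→R1  (J1: last free bond brings flow in)

β0 →J1
β1 →J2
β2 →J3
β3 →R1
β4 →J1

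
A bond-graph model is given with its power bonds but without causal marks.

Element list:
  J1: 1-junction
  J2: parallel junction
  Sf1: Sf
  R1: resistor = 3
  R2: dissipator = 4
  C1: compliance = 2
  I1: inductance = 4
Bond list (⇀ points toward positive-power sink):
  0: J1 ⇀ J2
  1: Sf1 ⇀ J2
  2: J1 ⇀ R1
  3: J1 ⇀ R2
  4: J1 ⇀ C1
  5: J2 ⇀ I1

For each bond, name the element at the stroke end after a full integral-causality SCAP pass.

β1 stroke→Sf1  (Sf1 (Sf) sets flow on bond)
β4 stroke→J1  (C1: C, integral causality)
β5 stroke→I1  (I1: I, integral causality)
β0 stroke→J2  (J2: last free bond brings effort in)
β2 stroke→J1  (1-jn J1 has f-setter on 0)
β3 stroke→J1  (common-f at J1 fixed by 0)

b0 stroke→J2
b1 stroke→Sf1
b2 stroke→J1
b3 stroke→J1
b4 stroke→J1
b5 stroke→I1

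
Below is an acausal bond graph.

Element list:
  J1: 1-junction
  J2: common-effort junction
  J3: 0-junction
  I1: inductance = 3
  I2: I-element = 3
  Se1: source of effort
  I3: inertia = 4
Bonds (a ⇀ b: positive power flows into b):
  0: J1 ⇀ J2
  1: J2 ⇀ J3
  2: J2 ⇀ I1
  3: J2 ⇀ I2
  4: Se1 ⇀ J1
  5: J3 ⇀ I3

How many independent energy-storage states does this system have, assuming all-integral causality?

3  (I1, I2, I3 all integral)

#4 stroke→J1  (Se1: effort source, stroke at far end)
#0 stroke→J2  (J1: last free bond brings flow in)
#1 stroke→J3  (J2: bond 0 brought effort, rest push out)
#2 stroke→I1  (J2 effort already set via bond 0)
#3 stroke→I2  (common-e at J2 fixed by 0)
#5 stroke→I3  (J3 effort already set via bond 1)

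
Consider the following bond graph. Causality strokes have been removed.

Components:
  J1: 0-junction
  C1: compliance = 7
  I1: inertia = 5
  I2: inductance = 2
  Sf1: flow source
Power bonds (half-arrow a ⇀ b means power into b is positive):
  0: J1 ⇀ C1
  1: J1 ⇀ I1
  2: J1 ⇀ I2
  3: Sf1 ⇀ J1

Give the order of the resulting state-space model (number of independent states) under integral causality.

3  (C1, I1, I2 all integral)

bond 3 |Sf1  (Sf1 (Sf) sets flow on bond)
bond 0 |J1  (C1 outputs effort q/C1)
bond 1 |I1  (0-jn J1 has e-setter on 0)
bond 2 |I2  (J1: bond 0 brought effort, rest push out)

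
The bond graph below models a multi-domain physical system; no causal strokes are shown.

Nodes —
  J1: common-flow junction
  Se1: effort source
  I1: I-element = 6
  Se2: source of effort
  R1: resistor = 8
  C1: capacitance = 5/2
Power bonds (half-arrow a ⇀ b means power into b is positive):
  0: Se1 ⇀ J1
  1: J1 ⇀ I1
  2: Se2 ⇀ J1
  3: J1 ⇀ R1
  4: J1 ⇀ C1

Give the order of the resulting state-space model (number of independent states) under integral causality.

bond 0 |J1  (Se1: effort source, stroke at far end)
bond 2 |J1  (source Se2 imposes e)
bond 1 |I1  (I1 integral (f out))
bond 3 |J1  (1-jn J1 has f-setter on 1)
bond 4 |J1  (J1 flow already set via bond 1)

2  (C1, I1 all integral)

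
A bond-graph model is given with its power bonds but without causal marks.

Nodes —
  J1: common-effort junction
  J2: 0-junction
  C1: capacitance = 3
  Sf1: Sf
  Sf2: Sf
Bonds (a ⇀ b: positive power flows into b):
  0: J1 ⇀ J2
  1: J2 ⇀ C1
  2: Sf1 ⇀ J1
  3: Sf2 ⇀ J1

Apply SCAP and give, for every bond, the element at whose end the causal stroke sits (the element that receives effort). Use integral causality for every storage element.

β0 |J1
β1 |J2
β2 |Sf1
β3 |Sf2

#2 →Sf1  (Sf1 (Sf) sets flow on bond)
#3 →Sf2  (Sf2 (Sf) sets flow on bond)
#0 →J1  (J1 needs exactly one e-in)
#1 →J2  (J2: last free bond brings effort in)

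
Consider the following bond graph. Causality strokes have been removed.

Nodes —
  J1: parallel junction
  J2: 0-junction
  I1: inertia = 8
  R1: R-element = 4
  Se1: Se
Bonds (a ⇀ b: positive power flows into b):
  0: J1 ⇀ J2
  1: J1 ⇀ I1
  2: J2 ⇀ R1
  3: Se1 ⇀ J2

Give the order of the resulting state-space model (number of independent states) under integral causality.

1  (I1 all integral)

#3 stroke at J2  (source Se1 imposes e)
#0 stroke at J1  (0-jn J2 has e-setter on 3)
#2 stroke at R1  (common-e at J2 fixed by 3)
#1 stroke at I1  (J1: bond 0 brought effort, rest push out)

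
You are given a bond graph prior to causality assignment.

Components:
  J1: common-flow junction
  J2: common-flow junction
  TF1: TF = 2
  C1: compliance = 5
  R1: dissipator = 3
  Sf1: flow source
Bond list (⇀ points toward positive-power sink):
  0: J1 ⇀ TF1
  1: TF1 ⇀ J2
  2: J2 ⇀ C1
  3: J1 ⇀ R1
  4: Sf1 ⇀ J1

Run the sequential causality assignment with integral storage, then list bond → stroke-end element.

b0 stroke at J1
b1 stroke at TF1
b2 stroke at J2
b3 stroke at J1
b4 stroke at Sf1

#4 stroke→Sf1  (Sf1 fixes flow; stroke at Sf1)
#0 stroke→J1  (J1 flow already set via bond 4)
#3 stroke→J1  (1-jn J1 has f-setter on 4)
#1 stroke→TF1  (through TF1, causality passes straight; one stroke at TF1)
#2 stroke→J2  (1-jn J2 has f-setter on 1)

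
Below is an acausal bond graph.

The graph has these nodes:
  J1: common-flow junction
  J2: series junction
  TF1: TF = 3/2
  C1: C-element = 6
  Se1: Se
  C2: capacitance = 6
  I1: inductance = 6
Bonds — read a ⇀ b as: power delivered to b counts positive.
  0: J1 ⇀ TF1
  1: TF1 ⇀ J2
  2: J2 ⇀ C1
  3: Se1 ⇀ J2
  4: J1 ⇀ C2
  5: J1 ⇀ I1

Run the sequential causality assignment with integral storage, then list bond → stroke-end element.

b3 stroke→J2  (Se1 fixes effort; stroke away)
b2 stroke→J2  (C1 outputs effort q/C1)
b1 stroke→TF1  (J2: last free bond brings flow in)
b0 stroke→J1  (TF1 one-in-one-out from 1)
b4 stroke→J1  (C2 integral (e out))
b5 stroke→I1  (J1: last free bond brings flow in)

β0 →J1
β1 →TF1
β2 →J2
β3 →J2
β4 →J1
β5 →I1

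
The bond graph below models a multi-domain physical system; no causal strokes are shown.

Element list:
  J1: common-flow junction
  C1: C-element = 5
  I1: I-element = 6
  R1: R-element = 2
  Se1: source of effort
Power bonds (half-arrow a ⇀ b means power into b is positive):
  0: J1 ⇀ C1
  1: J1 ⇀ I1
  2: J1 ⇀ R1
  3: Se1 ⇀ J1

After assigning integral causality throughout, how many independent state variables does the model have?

2  (C1, I1 all integral)

bond 3 stroke→J1  (Se1: effort source, stroke at far end)
bond 0 stroke→J1  (prefer integral on C1)
bond 1 stroke→I1  (I1 outputs flow p/I1)
bond 2 stroke→J1  (common-f at J1 fixed by 1)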